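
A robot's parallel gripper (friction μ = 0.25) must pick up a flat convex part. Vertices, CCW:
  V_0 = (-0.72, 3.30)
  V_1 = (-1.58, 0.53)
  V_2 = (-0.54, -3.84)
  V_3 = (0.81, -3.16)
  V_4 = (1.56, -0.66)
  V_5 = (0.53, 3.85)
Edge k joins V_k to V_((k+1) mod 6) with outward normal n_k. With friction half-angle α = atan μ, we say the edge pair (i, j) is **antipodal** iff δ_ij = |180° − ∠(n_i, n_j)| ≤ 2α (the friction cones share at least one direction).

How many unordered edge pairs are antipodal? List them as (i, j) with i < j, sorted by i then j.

α = atan 0.25 = 14.04°;  2α = 28.07°
n_0 = (-0.9550, +0.2965)
n_1 = (-0.9728, -0.2315)
n_2 = (+0.4499, -0.8931)
n_3 = (+0.9578, -0.2873)
n_4 = (+0.9749, +0.2226)
n_5 = (-0.4027, +0.9153)
  (0,1): δ = 149.37°  ·
  (0,2): δ = 46.02°  ·
  (0,3): δ = 0.55°  ✓
  (0,4): δ = 30.11°  ·
  (0,5): δ = 131.00°  ·
  (1,2): δ = 76.65°  ·
  (1,3): δ = 30.09°  ·
  (1,4): δ = 0.52°  ✓
  (1,5): δ = 100.36°  ·
  (2,3): δ = 133.43°  ·
  (2,4): δ = 103.87°  ·
  (2,5): δ = 2.99°  ✓
  (3,4): δ = 150.44°  ·
  (3,5): δ = 49.55°  ·
  (4,5): δ = 79.12°  ·
antipodal pairs: 3

count = 3; pairs: (0,3), (1,4), (2,5)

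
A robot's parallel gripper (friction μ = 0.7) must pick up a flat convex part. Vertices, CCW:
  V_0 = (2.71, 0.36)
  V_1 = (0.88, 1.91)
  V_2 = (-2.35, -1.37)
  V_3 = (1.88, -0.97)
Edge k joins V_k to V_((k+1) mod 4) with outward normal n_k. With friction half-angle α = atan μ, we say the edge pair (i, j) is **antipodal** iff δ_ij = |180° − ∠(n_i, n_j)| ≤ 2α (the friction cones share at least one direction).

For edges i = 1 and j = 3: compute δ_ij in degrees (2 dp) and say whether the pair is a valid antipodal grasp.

δ = 12.59°, valid

α = atan 0.7 = 34.99°;  2α = 69.98°
edge 1: e_1 = (-3.23, -3.28);  n_1 = (-0.7125, +0.7017)
edge 3: e_3 = (+0.83, +1.33);  n_3 = (+0.8484, -0.5294)
∠(n_1, n_3) = 167.41°
δ = |180° − 167.41°| = 12.59°
12.59° ≤ 2α = 69.98°  →  valid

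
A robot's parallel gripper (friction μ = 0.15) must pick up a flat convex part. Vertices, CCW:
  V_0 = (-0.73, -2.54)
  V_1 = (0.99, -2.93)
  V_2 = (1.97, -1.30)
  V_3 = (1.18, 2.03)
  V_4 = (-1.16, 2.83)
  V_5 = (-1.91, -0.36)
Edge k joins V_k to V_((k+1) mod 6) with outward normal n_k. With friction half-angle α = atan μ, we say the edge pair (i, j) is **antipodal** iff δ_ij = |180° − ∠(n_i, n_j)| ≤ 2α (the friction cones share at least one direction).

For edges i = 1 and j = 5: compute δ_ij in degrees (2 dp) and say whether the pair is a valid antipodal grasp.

α = atan 0.15 = 8.53°;  2α = 17.06°
edge 1: e_1 = (+0.98, +1.63);  n_1 = (+0.8570, -0.5153)
edge 5: e_5 = (+1.18, -2.18);  n_5 = (-0.8794, -0.4760)
∠(n_1, n_5) = 120.56°
δ = |180° − 120.56°| = 59.44°
59.44° > 2α = 17.06°  →  invalid

δ = 59.44°, invalid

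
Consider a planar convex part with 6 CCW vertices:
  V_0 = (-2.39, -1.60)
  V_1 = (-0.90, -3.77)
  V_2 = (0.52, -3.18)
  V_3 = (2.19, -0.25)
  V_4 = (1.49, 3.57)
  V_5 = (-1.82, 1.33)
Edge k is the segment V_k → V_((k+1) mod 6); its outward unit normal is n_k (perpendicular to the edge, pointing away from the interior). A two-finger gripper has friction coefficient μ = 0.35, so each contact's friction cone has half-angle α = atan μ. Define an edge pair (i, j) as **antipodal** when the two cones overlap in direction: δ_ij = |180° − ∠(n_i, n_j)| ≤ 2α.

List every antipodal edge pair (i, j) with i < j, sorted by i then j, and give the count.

α = atan 0.35 = 19.29°;  2α = 38.58°
n_0 = (-0.8244, -0.5660)
n_1 = (+0.3837, -0.9235)
n_2 = (+0.8688, -0.4952)
n_3 = (+0.9836, +0.1802)
n_4 = (-0.5605, +0.8282)
n_5 = (-0.9816, +0.1910)
  (0,1): δ = 101.91°  ·
  (0,2): δ = 64.16°  ·
  (0,3): δ = 24.09°  ✓
  (0,4): δ = 89.61°  ·
  (0,5): δ = 134.52°  ·
  (1,2): δ = 142.24°  ·
  (1,3): δ = 102.18°  ·
  (1,4): δ = 11.53°  ✓
  (1,5): δ = 56.43°  ·
  (2,3): δ = 139.93°  ·
  (2,4): δ = 26.23°  ✓
  (2,5): δ = 18.67°  ✓
  (3,4): δ = 66.30°  ·
  (3,5): δ = 21.39°  ✓
  (4,5): δ = 135.10°  ·
antipodal pairs: 5

count = 5; pairs: (0,3), (1,4), (2,4), (2,5), (3,5)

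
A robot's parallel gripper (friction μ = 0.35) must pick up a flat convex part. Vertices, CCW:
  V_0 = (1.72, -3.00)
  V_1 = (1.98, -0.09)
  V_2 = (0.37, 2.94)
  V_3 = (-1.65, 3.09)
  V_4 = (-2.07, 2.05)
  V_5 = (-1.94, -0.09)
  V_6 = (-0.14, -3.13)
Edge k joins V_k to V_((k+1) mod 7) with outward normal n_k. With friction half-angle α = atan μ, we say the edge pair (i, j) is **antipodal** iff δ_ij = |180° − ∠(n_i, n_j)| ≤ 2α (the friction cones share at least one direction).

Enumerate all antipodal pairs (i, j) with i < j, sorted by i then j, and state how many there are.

α = atan 0.35 = 19.29°;  2α = 38.58°
n_0 = (+0.9960, -0.0890)
n_1 = (+0.8831, +0.4692)
n_2 = (+0.0741, +0.9973)
n_3 = (-0.9272, +0.3745)
n_4 = (-0.9982, -0.0606)
n_5 = (-0.8605, -0.5095)
n_6 = (+0.0697, -0.9976)
  (0,1): δ = 146.91°  ·
  (0,2): δ = 89.14°  ·
  (0,3): δ = 16.89°  ✓
  (0,4): δ = 8.58°  ✓
  (0,5): δ = 35.74°  ✓
  (0,6): δ = 99.10°  ·
  (1,2): δ = 122.23°  ·
  (1,3): δ = 49.98°  ·
  (1,4): δ = 24.51°  ✓
  (1,5): δ = 2.65°  ✓
  (1,6): δ = 66.01°  ·
  (2,3): δ = 107.74°  ·
  (2,4): δ = 82.28°  ·
  (2,5): δ = 55.12°  ·
  (2,6): δ = 8.24°  ✓
  (3,4): δ = 154.53°  ·
  (3,5): δ = 127.38°  ·
  (3,6): δ = 64.01°  ·
  (4,5): δ = 152.85°  ·
  (4,6): δ = 89.48°  ·
  (5,6): δ = 116.63°  ·
antipodal pairs: 6

count = 6; pairs: (0,3), (0,4), (0,5), (1,4), (1,5), (2,6)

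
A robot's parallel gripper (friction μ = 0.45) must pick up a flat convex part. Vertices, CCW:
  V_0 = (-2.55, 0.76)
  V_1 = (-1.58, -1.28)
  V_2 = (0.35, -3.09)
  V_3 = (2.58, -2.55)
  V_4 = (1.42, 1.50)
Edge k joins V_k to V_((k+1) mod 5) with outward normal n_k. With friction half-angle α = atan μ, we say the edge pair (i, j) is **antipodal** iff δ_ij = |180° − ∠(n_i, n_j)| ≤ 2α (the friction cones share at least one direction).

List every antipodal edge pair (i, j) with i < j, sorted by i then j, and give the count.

count = 3; pairs: (0,3), (1,3), (2,4)

α = atan 0.45 = 24.23°;  2α = 48.46°
n_0 = (-0.9031, -0.4294)
n_1 = (-0.6841, -0.7294)
n_2 = (+0.2354, -0.9719)
n_3 = (+0.9613, +0.2753)
n_4 = (-0.1832, +0.9831)
  (0,1): δ = 158.59°  ·
  (0,2): δ = 101.82°  ·
  (0,3): δ = 9.45°  ✓
  (0,4): δ = 75.13°  ·
  (1,2): δ = 123.23°  ·
  (1,3): δ = 30.85°  ✓
  (1,4): δ = 53.72°  ·
  (2,3): δ = 87.63°  ·
  (2,4): δ = 3.05°  ✓
  (3,4): δ = 95.42°  ·
antipodal pairs: 3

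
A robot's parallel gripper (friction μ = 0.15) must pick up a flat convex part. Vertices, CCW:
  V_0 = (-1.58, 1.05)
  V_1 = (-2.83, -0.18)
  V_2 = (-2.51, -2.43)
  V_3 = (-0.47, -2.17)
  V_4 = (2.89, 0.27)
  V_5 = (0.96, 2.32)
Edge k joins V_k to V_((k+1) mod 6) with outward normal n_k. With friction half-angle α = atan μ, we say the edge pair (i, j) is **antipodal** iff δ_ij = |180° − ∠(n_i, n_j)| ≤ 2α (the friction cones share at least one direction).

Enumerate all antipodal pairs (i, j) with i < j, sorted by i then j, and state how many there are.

count = 2; pairs: (0,3), (3,5)

α = atan 0.15 = 8.53°;  2α = 17.06°
n_0 = (-0.7014, +0.7128)
n_1 = (-0.9900, -0.1408)
n_2 = (+0.1264, -0.9920)
n_3 = (+0.5876, -0.8092)
n_4 = (+0.7281, +0.6855)
n_5 = (-0.4472, +0.8944)
  (0,1): δ = 126.44°  ·
  (0,2): δ = 37.27°  ·
  (0,3): δ = 8.55°  ✓
  (0,4): δ = 88.74°  ·
  (0,5): δ = 162.03°  ·
  (1,2): δ = 90.83°  ·
  (1,3): δ = 62.11°  ·
  (1,4): δ = 35.18°  ·
  (1,5): δ = 108.47°  ·
  (2,3): δ = 151.28°  ·
  (2,4): δ = 53.99°  ·
  (2,5): δ = 19.30°  ·
  (3,4): δ = 82.71°  ·
  (3,5): δ = 9.42°  ✓
  (4,5): δ = 106.71°  ·
antipodal pairs: 2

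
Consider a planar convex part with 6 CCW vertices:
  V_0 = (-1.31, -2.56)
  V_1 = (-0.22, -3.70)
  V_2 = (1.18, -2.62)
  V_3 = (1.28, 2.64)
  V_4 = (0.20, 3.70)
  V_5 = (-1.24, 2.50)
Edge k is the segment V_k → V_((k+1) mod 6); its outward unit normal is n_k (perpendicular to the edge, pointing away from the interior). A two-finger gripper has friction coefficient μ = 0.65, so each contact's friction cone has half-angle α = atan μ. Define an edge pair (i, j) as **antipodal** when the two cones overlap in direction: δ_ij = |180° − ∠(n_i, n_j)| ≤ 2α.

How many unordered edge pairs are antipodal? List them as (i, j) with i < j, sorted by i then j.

count = 7; pairs: (0,2), (0,3), (1,4), (1,5), (2,4), (2,5), (3,5)

α = atan 0.65 = 33.02°;  2α = 66.05°
n_0 = (-0.7228, -0.6911)
n_1 = (+0.6108, -0.7918)
n_2 = (+0.9998, -0.0190)
n_3 = (+0.7005, +0.7137)
n_4 = (-0.6402, +0.7682)
n_5 = (-0.9999, +0.0138)
  (0,1): δ = 96.07°  ·
  (0,2): δ = 44.80°  ✓
  (0,3): δ = 1.82°  ✓
  (0,4): δ = 86.09°  ·
  (0,5): δ = 135.49°  ·
  (1,2): δ = 128.74°  ·
  (1,3): δ = 82.11°  ·
  (1,4): δ = 2.16°  ✓
  (1,5): δ = 51.56°  ✓
  (2,3): δ = 133.38°  ·
  (2,4): δ = 49.11°  ✓
  (2,5): δ = 0.30°  ✓
  (3,4): δ = 95.73°  ·
  (3,5): δ = 46.33°  ✓
  (4,5): δ = 130.60°  ·
antipodal pairs: 7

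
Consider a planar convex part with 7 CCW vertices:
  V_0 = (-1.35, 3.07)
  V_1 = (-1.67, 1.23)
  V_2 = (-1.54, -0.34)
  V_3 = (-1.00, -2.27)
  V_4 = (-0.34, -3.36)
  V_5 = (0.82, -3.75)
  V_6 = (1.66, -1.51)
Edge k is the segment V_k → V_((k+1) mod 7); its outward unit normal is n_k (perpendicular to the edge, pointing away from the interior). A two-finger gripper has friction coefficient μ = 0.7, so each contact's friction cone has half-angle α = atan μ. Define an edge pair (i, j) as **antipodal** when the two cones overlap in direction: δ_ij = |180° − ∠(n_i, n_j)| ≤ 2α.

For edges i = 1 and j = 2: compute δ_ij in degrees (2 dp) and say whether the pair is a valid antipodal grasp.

α = atan 0.7 = 34.99°;  2α = 69.98°
edge 1: e_1 = (+0.13, -1.57);  n_1 = (-0.9966, -0.0825)
edge 2: e_2 = (+0.54, -1.93);  n_2 = (-0.9630, -0.2694)
∠(n_1, n_2) = 10.90°
δ = |180° − 10.90°| = 169.10°
169.10° > 2α = 69.98°  →  invalid

δ = 169.10°, invalid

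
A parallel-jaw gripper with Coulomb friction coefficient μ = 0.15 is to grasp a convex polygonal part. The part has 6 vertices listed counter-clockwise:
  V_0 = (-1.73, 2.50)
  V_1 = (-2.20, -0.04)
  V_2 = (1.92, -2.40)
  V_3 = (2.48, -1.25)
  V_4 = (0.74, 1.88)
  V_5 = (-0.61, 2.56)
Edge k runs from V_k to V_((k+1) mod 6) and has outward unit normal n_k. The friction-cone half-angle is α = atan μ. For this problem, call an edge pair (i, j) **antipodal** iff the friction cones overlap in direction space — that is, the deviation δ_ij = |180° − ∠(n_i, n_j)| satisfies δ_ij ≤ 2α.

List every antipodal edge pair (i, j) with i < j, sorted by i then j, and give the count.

α = atan 0.15 = 8.53°;  2α = 17.06°
n_0 = (-0.9833, +0.1820)
n_1 = (-0.4970, -0.8677)
n_2 = (+0.8991, -0.4378)
n_3 = (+0.8740, +0.4859)
n_4 = (+0.4499, +0.8931)
n_5 = (-0.0535, +0.9986)
  (0,1): δ = 109.32°  ·
  (0,2): δ = 15.48°  ✓
  (0,3): δ = 39.55°  ·
  (0,4): δ = 73.75°  ·
  (0,5): δ = 103.55°  ·
  (1,2): δ = 86.16°  ·
  (1,3): δ = 31.13°  ·
  (1,4): δ = 3.07°  ✓
  (1,5): δ = 32.87°  ·
  (2,3): δ = 124.97°  ·
  (2,4): δ = 90.77°  ·
  (2,5): δ = 60.97°  ·
  (3,4): δ = 145.80°  ·
  (3,5): δ = 116.00°  ·
  (4,5): δ = 150.20°  ·
antipodal pairs: 2

count = 2; pairs: (0,2), (1,4)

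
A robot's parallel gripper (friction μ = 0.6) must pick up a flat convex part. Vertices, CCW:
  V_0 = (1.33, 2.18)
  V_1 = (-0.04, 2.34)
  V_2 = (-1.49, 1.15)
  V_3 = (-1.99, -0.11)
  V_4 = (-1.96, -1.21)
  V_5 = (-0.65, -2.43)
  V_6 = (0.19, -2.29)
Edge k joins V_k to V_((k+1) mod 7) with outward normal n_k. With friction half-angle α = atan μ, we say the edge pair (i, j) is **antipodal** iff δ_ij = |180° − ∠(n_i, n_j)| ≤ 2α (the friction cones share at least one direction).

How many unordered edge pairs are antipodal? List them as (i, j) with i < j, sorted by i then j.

count = 8; pairs: (0,4), (0,5), (1,5), (1,6), (2,5), (2,6), (3,6), (4,6)

α = atan 0.6 = 30.96°;  2α = 61.93°
n_0 = (+0.1160, +0.9932)
n_1 = (-0.6344, +0.7730)
n_2 = (-0.9295, +0.3688)
n_3 = (-0.9996, -0.0273)
n_4 = (-0.6815, -0.7318)
n_5 = (+0.1644, -0.9864)
n_6 = (+0.9690, -0.2471)
  (0,1): δ = 133.96°  ·
  (0,2): δ = 104.98°  ·
  (0,3): δ = 81.78°  ·
  (0,4): δ = 36.30°  ✓
  (0,5): δ = 16.12°  ✓
  (0,6): δ = 82.35°  ·
  (1,2): δ = 151.02°  ·
  (1,3): δ = 127.81°  ·
  (1,4): δ = 82.34°  ·
  (1,5): δ = 29.91°  ✓
  (1,6): δ = 36.32°  ✓
  (2,3): δ = 156.79°  ·
  (2,4): δ = 111.32°  ·
  (2,5): δ = 58.89°  ✓
  (2,6): δ = 7.34°  ✓
  (3,4): δ = 134.52°  ·
  (3,5): δ = 82.10°  ·
  (3,6): δ = 15.87°  ✓
  (4,5): δ = 127.58°  ·
  (4,6): δ = 61.34°  ✓
  (5,6): δ = 113.77°  ·
antipodal pairs: 8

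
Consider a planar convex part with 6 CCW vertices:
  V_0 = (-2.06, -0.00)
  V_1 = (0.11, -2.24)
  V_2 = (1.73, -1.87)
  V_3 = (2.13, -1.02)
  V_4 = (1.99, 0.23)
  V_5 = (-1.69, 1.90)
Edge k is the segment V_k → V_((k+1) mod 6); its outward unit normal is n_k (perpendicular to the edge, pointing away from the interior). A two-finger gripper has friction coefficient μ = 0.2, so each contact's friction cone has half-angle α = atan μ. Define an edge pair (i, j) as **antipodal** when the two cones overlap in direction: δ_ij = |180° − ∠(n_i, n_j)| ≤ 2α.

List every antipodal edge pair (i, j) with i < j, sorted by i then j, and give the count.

count = 3; pairs: (0,4), (2,5), (3,5)

α = atan 0.2 = 11.31°;  2α = 22.62°
n_0 = (-0.7182, -0.6958)
n_1 = (+0.2227, -0.9749)
n_2 = (+0.9048, -0.4258)
n_3 = (+0.9938, +0.1113)
n_4 = (+0.4132, +0.9106)
n_5 = (-0.9816, +0.1911)
  (0,1): δ = 121.23°  ·
  (0,2): δ = 69.29°  ·
  (0,3): δ = 37.70°  ·
  (0,4): δ = 21.50°  ✓
  (0,5): δ = 124.89°  ·
  (1,2): δ = 128.07°  ·
  (1,3): δ = 96.47°  ·
  (1,4): δ = 37.27°  ·
  (1,5): δ = 66.11°  ·
  (2,3): δ = 148.41°  ·
  (2,4): δ = 89.21°  ·
  (2,5): δ = 14.18°  ✓
  (3,4): δ = 120.80°  ·
  (3,5): δ = 17.41°  ✓
  (4,5): δ = 76.61°  ·
antipodal pairs: 3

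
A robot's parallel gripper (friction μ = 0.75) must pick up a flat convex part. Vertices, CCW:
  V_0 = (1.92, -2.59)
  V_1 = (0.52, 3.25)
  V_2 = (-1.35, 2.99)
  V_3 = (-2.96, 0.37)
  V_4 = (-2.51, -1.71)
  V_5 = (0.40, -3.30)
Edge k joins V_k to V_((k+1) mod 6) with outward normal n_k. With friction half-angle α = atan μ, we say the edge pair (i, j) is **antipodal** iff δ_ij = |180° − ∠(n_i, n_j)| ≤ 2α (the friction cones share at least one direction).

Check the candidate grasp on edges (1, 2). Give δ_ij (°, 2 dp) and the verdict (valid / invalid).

α = atan 0.75 = 36.87°;  2α = 73.74°
edge 1: e_1 = (-1.87, -0.26);  n_1 = (-0.1377, +0.9905)
edge 2: e_2 = (-1.61, -2.62);  n_2 = (-0.8520, +0.5236)
∠(n_1, n_2) = 50.51°
δ = |180° − 50.51°| = 129.49°
129.49° > 2α = 73.74°  →  invalid

δ = 129.49°, invalid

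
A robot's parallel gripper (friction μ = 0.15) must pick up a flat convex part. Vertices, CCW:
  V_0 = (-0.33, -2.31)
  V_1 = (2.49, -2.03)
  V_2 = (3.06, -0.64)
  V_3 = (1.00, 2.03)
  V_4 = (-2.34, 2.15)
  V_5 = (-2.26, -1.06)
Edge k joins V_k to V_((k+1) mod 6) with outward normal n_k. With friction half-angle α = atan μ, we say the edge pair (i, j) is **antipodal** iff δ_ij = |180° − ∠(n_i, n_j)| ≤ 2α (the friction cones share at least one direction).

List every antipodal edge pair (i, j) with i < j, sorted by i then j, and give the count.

α = atan 0.15 = 8.53°;  2α = 17.06°
n_0 = (+0.0988, -0.9951)
n_1 = (+0.9252, -0.3794)
n_2 = (+0.7917, +0.6109)
n_3 = (+0.0359, +0.9994)
n_4 = (-0.9997, -0.0249)
n_5 = (-0.5436, -0.8393)
  (0,1): δ = 117.97°  ·
  (0,2): δ = 58.02°  ·
  (0,3): δ = 7.73°  ✓
  (0,4): δ = 85.76°  ·
  (0,5): δ = 141.40°  ·
  (1,2): δ = 120.05°  ·
  (1,3): δ = 69.76°  ·
  (1,4): δ = 23.72°  ·
  (1,5): δ = 79.37°  ·
  (2,3): δ = 129.71°  ·
  (2,4): δ = 36.22°  ·
  (2,5): δ = 19.42°  ·
  (3,4): δ = 86.51°  ·
  (3,5): δ = 30.87°  ·
  (4,5): δ = 124.36°  ·
antipodal pairs: 1

count = 1; pairs: (0,3)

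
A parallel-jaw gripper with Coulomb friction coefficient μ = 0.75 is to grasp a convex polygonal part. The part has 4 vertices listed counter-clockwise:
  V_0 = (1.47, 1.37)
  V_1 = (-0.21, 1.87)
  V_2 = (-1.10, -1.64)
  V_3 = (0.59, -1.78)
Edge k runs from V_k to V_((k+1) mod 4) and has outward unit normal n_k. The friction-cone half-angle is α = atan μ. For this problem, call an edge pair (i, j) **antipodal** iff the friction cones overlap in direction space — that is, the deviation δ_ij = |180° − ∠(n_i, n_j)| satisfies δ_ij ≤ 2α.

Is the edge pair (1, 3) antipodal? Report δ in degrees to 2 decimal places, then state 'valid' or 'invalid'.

δ = 1.38°, valid

α = atan 0.75 = 36.87°;  2α = 73.74°
edge 1: e_1 = (-0.89, -3.51);  n_1 = (-0.9693, +0.2458)
edge 3: e_3 = (+0.88, +3.15);  n_3 = (+0.9631, -0.2691)
∠(n_1, n_3) = 178.62°
δ = |180° − 178.62°| = 1.38°
1.38° ≤ 2α = 73.74°  →  valid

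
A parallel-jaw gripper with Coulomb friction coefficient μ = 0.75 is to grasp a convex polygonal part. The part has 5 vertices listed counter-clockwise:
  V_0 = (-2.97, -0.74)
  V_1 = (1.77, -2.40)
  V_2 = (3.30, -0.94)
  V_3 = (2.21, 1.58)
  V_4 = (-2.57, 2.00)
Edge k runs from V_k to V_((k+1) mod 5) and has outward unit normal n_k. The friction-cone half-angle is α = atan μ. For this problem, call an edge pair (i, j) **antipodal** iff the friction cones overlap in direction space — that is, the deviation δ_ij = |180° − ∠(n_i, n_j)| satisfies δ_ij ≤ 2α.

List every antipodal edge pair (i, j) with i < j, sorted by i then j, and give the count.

α = atan 0.75 = 36.87°;  2α = 73.74°
n_0 = (-0.3305, -0.9438)
n_1 = (+0.6904, -0.7235)
n_2 = (+0.9178, +0.3970)
n_3 = (+0.0875, +0.9962)
n_4 = (-0.9895, +0.1445)
  (0,1): δ = 117.04°  ·
  (0,2): δ = 47.31°  ✓
  (0,3): δ = 14.28°  ✓
  (0,4): δ = 101.00°  ·
  (1,2): δ = 110.27°  ·
  (1,3): δ = 48.68°  ✓
  (1,4): δ = 38.04°  ✓
  (2,3): δ = 118.41°  ·
  (2,4): δ = 31.70°  ✓
  (3,4): δ = 93.28°  ·
antipodal pairs: 5

count = 5; pairs: (0,2), (0,3), (1,3), (1,4), (2,4)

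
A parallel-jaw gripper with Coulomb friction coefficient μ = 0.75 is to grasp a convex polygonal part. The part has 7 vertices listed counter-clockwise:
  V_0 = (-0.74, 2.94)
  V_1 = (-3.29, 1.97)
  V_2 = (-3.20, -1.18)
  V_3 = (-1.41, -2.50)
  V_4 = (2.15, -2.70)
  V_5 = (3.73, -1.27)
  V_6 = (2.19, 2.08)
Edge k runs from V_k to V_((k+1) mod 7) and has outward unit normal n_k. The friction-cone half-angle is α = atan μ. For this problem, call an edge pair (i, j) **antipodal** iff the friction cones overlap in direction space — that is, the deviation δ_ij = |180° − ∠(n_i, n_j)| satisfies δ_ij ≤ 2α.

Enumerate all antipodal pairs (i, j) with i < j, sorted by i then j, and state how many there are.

α = atan 0.75 = 36.87°;  2α = 73.74°
n_0 = (-0.3555, +0.9347)
n_1 = (-0.9996, -0.0286)
n_2 = (-0.5935, -0.8048)
n_3 = (-0.0561, -0.9984)
n_4 = (+0.6710, -0.7414)
n_5 = (+0.9086, +0.4177)
n_6 = (+0.2816, +0.9595)
  (0,1): δ = 109.19°  ·
  (0,2): δ = 57.23°  ✓
  (0,3): δ = 24.04°  ✓
  (0,4): δ = 21.32°  ✓
  (0,5): δ = 93.86°  ·
  (0,6): δ = 142.82°  ·
  (1,2): δ = 128.04°  ·
  (1,3): δ = 94.85°  ·
  (1,4): δ = 49.49°  ✓
  (1,5): δ = 23.05°  ✓
  (1,6): δ = 72.01°  ✓
  (2,3): δ = 146.81°  ·
  (2,4): δ = 101.45°  ·
  (2,5): δ = 28.91°  ✓
  (2,6): δ = 20.05°  ✓
  (3,4): δ = 134.64°  ·
  (3,5): δ = 62.10°  ✓
  (3,6): δ = 13.14°  ✓
  (4,5): δ = 107.46°  ·
  (4,6): δ = 58.50°  ✓
  (5,6): δ = 131.05°  ·
antipodal pairs: 11

count = 11; pairs: (0,2), (0,3), (0,4), (1,4), (1,5), (1,6), (2,5), (2,6), (3,5), (3,6), (4,6)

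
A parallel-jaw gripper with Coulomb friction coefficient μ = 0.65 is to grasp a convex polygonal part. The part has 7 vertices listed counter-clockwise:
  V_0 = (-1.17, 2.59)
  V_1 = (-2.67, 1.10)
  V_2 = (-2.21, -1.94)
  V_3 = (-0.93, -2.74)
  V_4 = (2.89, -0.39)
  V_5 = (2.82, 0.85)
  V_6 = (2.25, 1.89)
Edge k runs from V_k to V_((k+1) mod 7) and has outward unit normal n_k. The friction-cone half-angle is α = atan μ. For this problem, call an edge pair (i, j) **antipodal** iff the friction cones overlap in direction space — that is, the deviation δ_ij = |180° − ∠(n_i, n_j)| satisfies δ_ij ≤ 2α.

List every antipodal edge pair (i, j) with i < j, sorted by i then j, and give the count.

α = atan 0.65 = 33.02°;  2α = 66.05°
n_0 = (-0.7047, +0.7095)
n_1 = (-0.9887, -0.1496)
n_2 = (-0.5300, -0.8480)
n_3 = (+0.5240, -0.8517)
n_4 = (+0.9984, +0.0564)
n_5 = (+0.8769, +0.4806)
n_6 = (+0.2005, +0.9797)
  (0,1): δ = 126.20°  ·
  (0,2): δ = 76.81°  ·
  (0,3): δ = 13.21°  ✓
  (0,4): δ = 48.42°  ✓
  (0,5): δ = 73.92°  ·
  (0,6): δ = 123.62°  ·
  (1,2): δ = 130.61°  ·
  (1,3): δ = 67.01°  ·
  (1,4): δ = 5.37°  ✓
  (1,5): δ = 20.12°  ✓
  (1,6): δ = 69.83°  ·
  (2,3): δ = 116.40°  ·
  (2,4): δ = 54.76°  ✓
  (2,5): δ = 29.27°  ✓
  (2,6): δ = 20.44°  ✓
  (3,4): δ = 118.37°  ·
  (3,5): δ = 92.87°  ·
  (3,6): δ = 43.17°  ✓
  (4,5): δ = 154.50°  ·
  (4,6): δ = 104.80°  ·
  (5,6): δ = 130.29°  ·
antipodal pairs: 8

count = 8; pairs: (0,3), (0,4), (1,4), (1,5), (2,4), (2,5), (2,6), (3,6)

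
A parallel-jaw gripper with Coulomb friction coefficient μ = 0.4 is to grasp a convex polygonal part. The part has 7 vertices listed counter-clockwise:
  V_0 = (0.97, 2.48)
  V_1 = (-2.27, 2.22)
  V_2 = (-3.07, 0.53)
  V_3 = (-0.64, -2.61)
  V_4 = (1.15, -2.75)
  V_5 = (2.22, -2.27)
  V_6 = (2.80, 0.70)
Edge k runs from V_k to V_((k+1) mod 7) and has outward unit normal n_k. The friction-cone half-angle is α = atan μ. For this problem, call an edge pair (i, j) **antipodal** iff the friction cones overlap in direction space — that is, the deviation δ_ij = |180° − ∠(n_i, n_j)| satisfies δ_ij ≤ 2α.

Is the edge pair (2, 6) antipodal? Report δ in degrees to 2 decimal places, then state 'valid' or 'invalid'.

δ = 8.06°, valid

α = atan 0.4 = 21.80°;  2α = 43.60°
edge 2: e_2 = (+2.43, -3.14);  n_2 = (-0.7908, -0.6120)
edge 6: e_6 = (-1.83, +1.78);  n_6 = (+0.6972, +0.7168)
∠(n_2, n_6) = 171.94°
δ = |180° − 171.94°| = 8.06°
8.06° ≤ 2α = 43.60°  →  valid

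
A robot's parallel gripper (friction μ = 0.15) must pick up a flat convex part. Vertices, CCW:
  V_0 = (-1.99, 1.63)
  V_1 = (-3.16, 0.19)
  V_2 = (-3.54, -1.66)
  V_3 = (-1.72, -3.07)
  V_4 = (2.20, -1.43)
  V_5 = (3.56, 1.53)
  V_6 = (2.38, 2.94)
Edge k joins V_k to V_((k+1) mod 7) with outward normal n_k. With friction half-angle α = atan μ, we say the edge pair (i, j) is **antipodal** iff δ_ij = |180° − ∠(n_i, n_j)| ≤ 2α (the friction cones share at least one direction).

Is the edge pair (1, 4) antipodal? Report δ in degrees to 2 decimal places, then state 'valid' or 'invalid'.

δ = 13.07°, valid

α = atan 0.15 = 8.53°;  2α = 17.06°
edge 1: e_1 = (-0.38, -1.85);  n_1 = (-0.9795, +0.2012)
edge 4: e_4 = (+1.36, +2.96);  n_4 = (+0.9087, -0.4175)
∠(n_1, n_4) = 166.93°
δ = |180° − 166.93°| = 13.07°
13.07° ≤ 2α = 17.06°  →  valid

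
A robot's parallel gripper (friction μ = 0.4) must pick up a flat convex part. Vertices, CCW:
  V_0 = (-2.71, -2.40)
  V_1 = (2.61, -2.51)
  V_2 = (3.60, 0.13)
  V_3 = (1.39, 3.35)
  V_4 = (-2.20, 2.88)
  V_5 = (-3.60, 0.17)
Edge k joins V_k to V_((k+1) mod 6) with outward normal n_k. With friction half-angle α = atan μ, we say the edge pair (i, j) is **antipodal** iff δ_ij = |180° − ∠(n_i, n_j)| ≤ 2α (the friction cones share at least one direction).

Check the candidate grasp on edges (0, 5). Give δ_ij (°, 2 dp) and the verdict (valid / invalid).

δ = 110.29°, invalid

α = atan 0.4 = 21.80°;  2α = 43.60°
edge 0: e_0 = (+5.32, -0.11);  n_0 = (-0.0207, -0.9998)
edge 5: e_5 = (+0.89, -2.57);  n_5 = (-0.9449, -0.3272)
∠(n_0, n_5) = 69.71°
δ = |180° − 69.71°| = 110.29°
110.29° > 2α = 43.60°  →  invalid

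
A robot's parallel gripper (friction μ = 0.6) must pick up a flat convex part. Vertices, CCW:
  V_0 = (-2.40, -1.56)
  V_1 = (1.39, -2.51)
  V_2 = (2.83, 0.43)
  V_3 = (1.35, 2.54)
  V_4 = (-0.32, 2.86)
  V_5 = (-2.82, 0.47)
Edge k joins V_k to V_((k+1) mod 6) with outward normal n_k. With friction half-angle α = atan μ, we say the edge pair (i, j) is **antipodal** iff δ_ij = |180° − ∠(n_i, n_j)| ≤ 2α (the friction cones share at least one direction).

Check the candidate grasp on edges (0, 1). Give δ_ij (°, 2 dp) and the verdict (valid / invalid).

α = atan 0.6 = 30.96°;  2α = 61.93°
edge 0: e_0 = (+3.79, -0.95);  n_0 = (-0.2431, -0.9700)
edge 1: e_1 = (+1.44, +2.94);  n_1 = (+0.8981, -0.4399)
∠(n_0, n_1) = 77.98°
δ = |180° − 77.98°| = 102.02°
102.02° > 2α = 61.93°  →  invalid

δ = 102.02°, invalid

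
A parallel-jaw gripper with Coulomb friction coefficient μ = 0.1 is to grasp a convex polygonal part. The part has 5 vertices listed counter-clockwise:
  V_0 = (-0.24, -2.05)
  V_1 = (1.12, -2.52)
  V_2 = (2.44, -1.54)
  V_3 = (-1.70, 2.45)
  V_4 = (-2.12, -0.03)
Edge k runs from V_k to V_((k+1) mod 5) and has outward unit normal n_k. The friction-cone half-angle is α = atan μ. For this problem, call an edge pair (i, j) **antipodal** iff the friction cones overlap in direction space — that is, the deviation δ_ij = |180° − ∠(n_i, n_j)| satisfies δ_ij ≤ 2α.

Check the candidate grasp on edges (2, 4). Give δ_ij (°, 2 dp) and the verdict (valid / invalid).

α = atan 0.1 = 5.71°;  2α = 11.42°
edge 2: e_2 = (-4.14, +3.99);  n_2 = (+0.6939, +0.7200)
edge 4: e_4 = (+1.88, -2.02);  n_4 = (-0.7320, -0.6813)
∠(n_2, n_4) = 176.89°
δ = |180° − 176.89°| = 3.11°
3.11° ≤ 2α = 11.42°  →  valid

δ = 3.11°, valid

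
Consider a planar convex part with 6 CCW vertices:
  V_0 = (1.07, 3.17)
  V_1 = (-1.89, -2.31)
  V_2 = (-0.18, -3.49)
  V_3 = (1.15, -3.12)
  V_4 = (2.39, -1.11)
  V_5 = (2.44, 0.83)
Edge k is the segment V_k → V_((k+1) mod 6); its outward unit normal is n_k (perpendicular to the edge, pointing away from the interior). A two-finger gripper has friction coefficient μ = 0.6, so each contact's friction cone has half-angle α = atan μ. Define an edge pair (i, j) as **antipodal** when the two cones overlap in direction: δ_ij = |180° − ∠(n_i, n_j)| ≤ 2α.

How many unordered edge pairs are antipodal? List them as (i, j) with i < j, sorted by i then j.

count = 6; pairs: (0,2), (0,3), (0,4), (0,5), (1,4), (1,5)

α = atan 0.6 = 30.96°;  2α = 61.93°
n_0 = (-0.8799, +0.4752)
n_1 = (-0.5680, -0.8231)
n_2 = (+0.2680, -0.9634)
n_3 = (+0.8511, -0.5250)
n_4 = (+0.9997, -0.0258)
n_5 = (+0.8630, +0.5052)
  (0,1): δ = 96.23°  ·
  (0,2): δ = 46.08°  ✓
  (0,3): δ = 3.30°  ✓
  (0,4): δ = 26.90°  ✓
  (0,5): δ = 58.72°  ✓
  (1,2): δ = 129.85°  ·
  (1,3): δ = 87.06°  ·
  (1,4): δ = 56.87°  ✓
  (1,5): δ = 25.04°  ✓
  (2,3): δ = 137.22°  ·
  (2,4): δ = 107.02°  ·
  (2,5): δ = 75.20°  ·
  (3,4): δ = 149.81°  ·
  (3,5): δ = 117.98°  ·
  (4,5): δ = 148.18°  ·
antipodal pairs: 6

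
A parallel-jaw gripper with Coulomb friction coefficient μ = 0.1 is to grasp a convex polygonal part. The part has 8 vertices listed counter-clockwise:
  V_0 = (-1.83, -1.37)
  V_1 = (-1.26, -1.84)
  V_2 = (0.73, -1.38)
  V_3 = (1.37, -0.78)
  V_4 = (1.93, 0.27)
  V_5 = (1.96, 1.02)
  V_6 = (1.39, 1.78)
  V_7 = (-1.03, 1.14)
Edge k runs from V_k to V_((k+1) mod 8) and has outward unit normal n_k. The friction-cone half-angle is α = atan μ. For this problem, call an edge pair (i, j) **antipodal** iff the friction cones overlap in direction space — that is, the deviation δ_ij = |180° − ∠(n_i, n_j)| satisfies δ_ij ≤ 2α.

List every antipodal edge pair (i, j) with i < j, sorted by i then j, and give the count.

count = 2; pairs: (1,6), (3,7)

α = atan 0.1 = 5.71°;  2α = 11.42°
n_0 = (-0.6362, -0.7715)
n_1 = (+0.2252, -0.9743)
n_2 = (+0.6839, -0.7295)
n_3 = (+0.8824, -0.4706)
n_4 = (+0.9992, -0.0400)
n_5 = (+0.8000, +0.6000)
n_6 = (-0.2557, +0.9668)
n_7 = (-0.9528, +0.3037)
  (0,1): δ = 127.48°  ·
  (0,2): δ = 97.34°  ·
  (0,3): δ = 78.56°  ·
  (0,4): δ = 52.78°  ·
  (0,5): δ = 13.62°  ·
  (0,6): δ = 54.32°  ·
  (0,7): δ = 111.83°  ·
  (1,2): δ = 149.86°  ·
  (1,3): δ = 131.09°  ·
  (1,4): δ = 105.31°  ·
  (1,5): δ = 66.15°  ·
  (1,6): δ = 1.80°  ✓
  (1,7): δ = 59.31°  ·
  (2,3): δ = 161.22°  ·
  (2,4): δ = 135.44°  ·
  (2,5): δ = 96.28°  ·
  (2,6): δ = 28.34°  ·
  (2,7): δ = 29.17°  ·
  (3,4): δ = 154.22°  ·
  (3,5): δ = 115.06°  ·
  (3,6): δ = 47.11°  ·
  (3,7): δ = 10.39°  ✓
  (4,5): δ = 140.84°  ·
  (4,6): δ = 72.90°  ·
  (4,7): δ = 15.39°  ·
  (5,6): δ = 112.06°  ·
  (5,7): δ = 54.55°  ·
  (6,7): δ = 122.49°  ·
antipodal pairs: 2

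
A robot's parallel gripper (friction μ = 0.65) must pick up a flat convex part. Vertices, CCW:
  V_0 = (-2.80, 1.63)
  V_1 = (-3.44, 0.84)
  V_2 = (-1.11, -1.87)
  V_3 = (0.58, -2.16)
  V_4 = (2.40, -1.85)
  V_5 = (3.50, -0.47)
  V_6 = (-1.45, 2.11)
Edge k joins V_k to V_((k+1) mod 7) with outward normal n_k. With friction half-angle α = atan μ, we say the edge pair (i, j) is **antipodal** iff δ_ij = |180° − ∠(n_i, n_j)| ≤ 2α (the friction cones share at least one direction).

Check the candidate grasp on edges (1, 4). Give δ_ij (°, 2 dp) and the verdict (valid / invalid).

δ = 79.25°, invalid

α = atan 0.65 = 33.02°;  2α = 66.05°
edge 1: e_1 = (+2.33, -2.71);  n_1 = (-0.7583, -0.6519)
edge 4: e_4 = (+1.10, +1.38);  n_4 = (+0.7820, -0.6233)
∠(n_1, n_4) = 100.75°
δ = |180° − 100.75°| = 79.25°
79.25° > 2α = 66.05°  →  invalid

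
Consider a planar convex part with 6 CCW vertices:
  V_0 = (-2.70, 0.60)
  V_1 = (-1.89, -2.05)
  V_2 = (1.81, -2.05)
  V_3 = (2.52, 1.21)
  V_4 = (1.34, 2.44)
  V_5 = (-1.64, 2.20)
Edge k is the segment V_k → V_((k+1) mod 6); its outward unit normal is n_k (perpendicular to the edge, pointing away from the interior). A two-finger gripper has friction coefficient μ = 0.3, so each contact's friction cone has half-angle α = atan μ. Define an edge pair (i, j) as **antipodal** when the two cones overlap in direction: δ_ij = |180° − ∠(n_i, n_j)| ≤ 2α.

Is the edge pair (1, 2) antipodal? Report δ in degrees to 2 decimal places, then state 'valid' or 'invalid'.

α = atan 0.3 = 16.70°;  2α = 33.40°
edge 1: e_1 = (+3.70, +0.00);  n_1 = (+0.0000, -1.0000)
edge 2: e_2 = (+0.71, +3.26);  n_2 = (+0.9771, -0.2128)
∠(n_1, n_2) = 77.71°
δ = |180° − 77.71°| = 102.29°
102.29° > 2α = 33.40°  →  invalid

δ = 102.29°, invalid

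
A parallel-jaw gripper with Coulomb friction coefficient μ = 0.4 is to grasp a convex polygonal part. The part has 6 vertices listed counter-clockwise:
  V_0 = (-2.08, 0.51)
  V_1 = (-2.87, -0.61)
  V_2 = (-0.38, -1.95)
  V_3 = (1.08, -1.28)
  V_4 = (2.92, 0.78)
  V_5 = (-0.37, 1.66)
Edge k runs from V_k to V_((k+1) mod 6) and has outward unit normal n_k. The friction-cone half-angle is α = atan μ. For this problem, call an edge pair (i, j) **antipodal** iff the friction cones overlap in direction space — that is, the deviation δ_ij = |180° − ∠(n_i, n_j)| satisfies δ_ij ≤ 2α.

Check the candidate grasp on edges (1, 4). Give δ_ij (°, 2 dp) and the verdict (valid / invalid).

α = atan 0.4 = 21.80°;  2α = 43.60°
edge 1: e_1 = (+2.49, -1.34);  n_1 = (-0.4739, -0.8806)
edge 4: e_4 = (-3.29, +0.88);  n_4 = (+0.2584, +0.9660)
∠(n_1, n_4) = 166.69°
δ = |180° − 166.69°| = 13.31°
13.31° ≤ 2α = 43.60°  →  valid

δ = 13.31°, valid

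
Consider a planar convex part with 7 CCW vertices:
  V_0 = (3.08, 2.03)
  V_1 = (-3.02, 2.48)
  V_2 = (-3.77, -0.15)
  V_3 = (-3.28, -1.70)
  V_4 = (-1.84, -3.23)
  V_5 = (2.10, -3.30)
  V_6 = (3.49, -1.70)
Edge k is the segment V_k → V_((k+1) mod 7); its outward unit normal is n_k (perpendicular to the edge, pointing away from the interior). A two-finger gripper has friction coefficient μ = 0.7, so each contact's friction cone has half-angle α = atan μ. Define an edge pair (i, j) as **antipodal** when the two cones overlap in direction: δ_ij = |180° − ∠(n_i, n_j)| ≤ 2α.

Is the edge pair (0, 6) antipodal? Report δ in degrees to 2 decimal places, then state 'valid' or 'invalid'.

δ = 100.49°, invalid

α = atan 0.7 = 34.99°;  2α = 69.98°
edge 0: e_0 = (-6.10, +0.45);  n_0 = (+0.0736, +0.9973)
edge 6: e_6 = (-0.41, +3.73);  n_6 = (+0.9940, +0.1093)
∠(n_0, n_6) = 79.51°
δ = |180° − 79.51°| = 100.49°
100.49° > 2α = 69.98°  →  invalid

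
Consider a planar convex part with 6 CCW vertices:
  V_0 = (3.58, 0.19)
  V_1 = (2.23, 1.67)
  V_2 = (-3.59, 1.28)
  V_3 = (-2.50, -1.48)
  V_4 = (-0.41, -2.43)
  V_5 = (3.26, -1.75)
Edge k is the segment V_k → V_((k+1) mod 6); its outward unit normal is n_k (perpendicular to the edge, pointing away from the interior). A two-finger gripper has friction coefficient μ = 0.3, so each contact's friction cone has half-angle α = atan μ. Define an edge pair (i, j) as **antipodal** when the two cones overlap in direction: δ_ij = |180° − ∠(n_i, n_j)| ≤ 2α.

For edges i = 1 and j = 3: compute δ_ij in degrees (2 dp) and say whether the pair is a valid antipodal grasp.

δ = 28.28°, valid

α = atan 0.3 = 16.70°;  2α = 33.40°
edge 1: e_1 = (-5.82, -0.39);  n_1 = (-0.0669, +0.9978)
edge 3: e_3 = (+2.09, -0.95);  n_3 = (-0.4138, -0.9104)
∠(n_1, n_3) = 151.72°
δ = |180° − 151.72°| = 28.28°
28.28° ≤ 2α = 33.40°  →  valid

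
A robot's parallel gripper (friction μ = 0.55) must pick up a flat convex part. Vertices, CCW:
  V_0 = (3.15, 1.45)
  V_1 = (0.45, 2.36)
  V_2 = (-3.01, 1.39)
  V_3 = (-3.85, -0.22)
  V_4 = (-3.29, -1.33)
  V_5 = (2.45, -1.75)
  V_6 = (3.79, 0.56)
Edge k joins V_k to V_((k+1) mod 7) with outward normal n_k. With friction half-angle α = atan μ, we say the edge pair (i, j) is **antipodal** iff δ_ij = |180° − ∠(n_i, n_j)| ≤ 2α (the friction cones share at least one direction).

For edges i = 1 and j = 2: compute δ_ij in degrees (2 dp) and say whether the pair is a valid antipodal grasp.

δ = 133.21°, invalid

α = atan 0.55 = 28.81°;  2α = 57.62°
edge 1: e_1 = (-3.46, -0.97);  n_1 = (-0.2699, +0.9629)
edge 2: e_2 = (-0.84, -1.61);  n_2 = (-0.8866, +0.4626)
∠(n_1, n_2) = 46.79°
δ = |180° − 46.79°| = 133.21°
133.21° > 2α = 57.62°  →  invalid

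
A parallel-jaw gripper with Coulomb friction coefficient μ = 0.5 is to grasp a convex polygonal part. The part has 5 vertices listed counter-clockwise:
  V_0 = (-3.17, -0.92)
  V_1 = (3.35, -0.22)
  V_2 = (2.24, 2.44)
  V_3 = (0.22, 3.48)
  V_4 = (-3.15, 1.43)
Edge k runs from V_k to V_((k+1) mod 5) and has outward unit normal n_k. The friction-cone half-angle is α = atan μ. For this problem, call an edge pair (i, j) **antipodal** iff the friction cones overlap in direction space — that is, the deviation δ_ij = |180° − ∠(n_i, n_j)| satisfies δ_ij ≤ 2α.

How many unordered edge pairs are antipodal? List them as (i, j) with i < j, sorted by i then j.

count = 3; pairs: (0,2), (0,3), (1,4)

α = atan 0.5 = 26.57°;  2α = 53.13°
n_0 = (+0.1067, -0.9943)
n_1 = (+0.9229, +0.3851)
n_2 = (+0.4577, +0.8891)
n_3 = (-0.5197, +0.8543)
n_4 = (-1.0000, +0.0085)
  (0,1): δ = 73.48°  ·
  (0,2): δ = 33.37°  ✓
  (0,3): δ = 25.18°  ✓
  (0,4): δ = 83.38°  ·
  (1,2): δ = 139.89°  ·
  (1,3): δ = 81.34°  ·
  (1,4): δ = 23.14°  ✓
  (2,3): δ = 121.45°  ·
  (2,4): δ = 63.25°  ·
  (3,4): δ = 121.80°  ·
antipodal pairs: 3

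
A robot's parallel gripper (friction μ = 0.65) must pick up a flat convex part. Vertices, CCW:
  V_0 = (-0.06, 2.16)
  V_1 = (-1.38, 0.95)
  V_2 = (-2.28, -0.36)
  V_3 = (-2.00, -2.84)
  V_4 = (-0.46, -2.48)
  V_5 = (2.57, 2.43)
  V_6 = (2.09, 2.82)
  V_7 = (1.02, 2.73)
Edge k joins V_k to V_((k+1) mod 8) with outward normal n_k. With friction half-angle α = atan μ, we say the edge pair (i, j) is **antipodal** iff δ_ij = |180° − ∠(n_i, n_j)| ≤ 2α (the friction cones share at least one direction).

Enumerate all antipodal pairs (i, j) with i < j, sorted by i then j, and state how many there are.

count = 11; pairs: (0,3), (0,4), (1,3), (1,4), (2,4), (2,5), (3,5), (3,6), (3,7), (4,6), (4,7)

α = atan 0.65 = 33.02°;  2α = 66.05°
n_0 = (-0.6757, +0.7372)
n_1 = (-0.8242, +0.5663)
n_2 = (-0.9937, -0.1122)
n_3 = (+0.2276, -0.9737)
n_4 = (+0.8510, -0.5252)
n_5 = (+0.6306, +0.7761)
n_6 = (-0.0838, +0.9965)
n_7 = (-0.4668, +0.8844)
  (0,1): δ = 167.00°  ·
  (0,2): δ = 126.07°  ·
  (0,3): δ = 29.35°  ✓
  (0,4): δ = 15.81°  ✓
  (0,5): δ = 98.40°  ·
  (0,6): δ = 142.30°  ·
  (0,7): δ = 165.31°  ·
  (1,2): δ = 139.07°  ·
  (1,3): δ = 42.35°  ✓
  (1,4): δ = 2.81°  ✓
  (1,5): δ = 85.40°  ·
  (1,6): δ = 129.30°  ·
  (1,7): δ = 152.31°  ·
  (2,3): δ = 83.28°  ·
  (2,4): δ = 38.12°  ✓
  (2,5): δ = 44.46°  ✓
  (2,6): δ = 88.37°  ·
  (2,7): δ = 111.38°  ·
  (3,4): δ = 134.84°  ·
  (3,5): δ = 52.25°  ✓
  (3,6): δ = 8.35°  ✓
  (3,7): δ = 14.67°  ✓
  (4,5): δ = 97.41°  ·
  (4,6): δ = 53.51°  ✓
  (4,7): δ = 30.50°  ✓
  (5,6): δ = 136.10°  ·
  (5,7): δ = 113.08°  ·
  (6,7): δ = 156.98°  ·
antipodal pairs: 11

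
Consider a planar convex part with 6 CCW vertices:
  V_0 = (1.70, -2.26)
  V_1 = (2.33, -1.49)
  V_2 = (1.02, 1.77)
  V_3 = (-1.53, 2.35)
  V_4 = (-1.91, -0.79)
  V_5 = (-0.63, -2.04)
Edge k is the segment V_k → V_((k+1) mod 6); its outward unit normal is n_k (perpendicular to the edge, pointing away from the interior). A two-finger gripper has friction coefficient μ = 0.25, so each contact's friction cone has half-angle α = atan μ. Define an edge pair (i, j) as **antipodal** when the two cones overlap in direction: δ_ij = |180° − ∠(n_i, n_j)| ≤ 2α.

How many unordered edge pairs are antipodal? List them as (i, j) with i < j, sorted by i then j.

count = 2; pairs: (1,4), (2,5)

α = atan 0.25 = 14.04°;  2α = 28.07°
n_0 = (+0.7740, -0.6332)
n_1 = (+0.9279, +0.3729)
n_2 = (+0.2218, +0.9751)
n_3 = (-0.9928, +0.1201)
n_4 = (-0.6987, -0.7154)
n_5 = (-0.0940, -0.9956)
  (0,1): δ = 118.82°  ·
  (0,2): δ = 63.52°  ·
  (0,3): δ = 32.39°  ·
  (0,4): δ = 84.97°  ·
  (0,5): δ = 123.90°  ·
  (1,2): δ = 124.71°  ·
  (1,3): δ = 28.79°  ·
  (1,4): δ = 23.79°  ✓
  (1,5): δ = 62.71°  ·
  (2,3): δ = 84.09°  ·
  (2,4): δ = 31.51°  ·
  (2,5): δ = 7.42°  ✓
  (3,4): δ = 127.42°  ·
  (3,5): δ = 88.49°  ·
  (4,5): δ = 141.07°  ·
antipodal pairs: 2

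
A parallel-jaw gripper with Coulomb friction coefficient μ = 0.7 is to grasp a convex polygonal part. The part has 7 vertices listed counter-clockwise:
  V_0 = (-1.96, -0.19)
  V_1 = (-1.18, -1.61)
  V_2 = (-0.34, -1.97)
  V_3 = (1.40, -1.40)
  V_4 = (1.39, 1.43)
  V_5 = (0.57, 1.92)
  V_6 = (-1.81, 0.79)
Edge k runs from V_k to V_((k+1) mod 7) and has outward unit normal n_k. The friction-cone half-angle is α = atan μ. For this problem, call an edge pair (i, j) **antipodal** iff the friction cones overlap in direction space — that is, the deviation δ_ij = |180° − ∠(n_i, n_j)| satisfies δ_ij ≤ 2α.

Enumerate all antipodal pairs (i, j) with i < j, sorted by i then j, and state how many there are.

count = 11; pairs: (0,3), (0,4), (1,3), (1,4), (1,5), (2,4), (2,5), (2,6), (3,5), (3,6), (4,6)

α = atan 0.7 = 34.99°;  2α = 69.98°
n_0 = (-0.8765, -0.4814)
n_1 = (-0.3939, -0.9191)
n_2 = (+0.3113, -0.9503)
n_3 = (+1.0000, +0.0035)
n_4 = (+0.5130, +0.8584)
n_5 = (-0.4289, +0.9034)
n_6 = (-0.9885, +0.1513)
  (0,1): δ = 141.98°  ·
  (0,2): δ = 100.64°  ·
  (0,3): δ = 28.58°  ✓
  (0,4): δ = 30.36°  ✓
  (0,5): δ = 86.62°  ·
  (0,6): δ = 142.52°  ·
  (1,2): δ = 138.66°  ·
  (1,3): δ = 66.60°  ✓
  (1,4): δ = 7.66°  ✓
  (1,5): δ = 48.60°  ✓
  (1,6): δ = 104.50°  ·
  (2,3): δ = 107.94°  ·
  (2,4): δ = 49.00°  ✓
  (2,5): δ = 7.26°  ✓
  (2,6): δ = 63.16°  ✓
  (3,4): δ = 121.06°  ·
  (3,5): δ = 64.80°  ✓
  (3,6): δ = 8.90°  ✓
  (4,5): δ = 123.74°  ·
  (4,6): δ = 67.84°  ✓
  (5,6): δ = 124.10°  ·
antipodal pairs: 11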